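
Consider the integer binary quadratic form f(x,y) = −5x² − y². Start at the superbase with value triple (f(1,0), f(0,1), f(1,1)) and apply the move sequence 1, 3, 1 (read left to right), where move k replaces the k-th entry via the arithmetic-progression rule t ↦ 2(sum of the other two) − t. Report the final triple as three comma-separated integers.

start (-5,-1,-6) = (f(1,0),f(0,1),f(1,1))
replace slot 1: 2·((-1)+(-6)) − (-5) = -9 → (-9,-1,-6)
replace slot 3: 2·((-9)+(-1)) − (-6) = -14 → (-9,-1,-14)
replace slot 1: 2·((-1)+(-14)) − (-9) = -21 → (-21,-1,-14)

-21,-1,-14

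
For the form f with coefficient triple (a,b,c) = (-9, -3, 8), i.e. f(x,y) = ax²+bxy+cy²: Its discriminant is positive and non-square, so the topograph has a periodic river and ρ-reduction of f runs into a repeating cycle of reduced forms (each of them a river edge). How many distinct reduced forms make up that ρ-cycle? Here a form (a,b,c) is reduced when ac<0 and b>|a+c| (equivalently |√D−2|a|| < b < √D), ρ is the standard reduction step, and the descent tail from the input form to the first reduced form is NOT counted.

D = 297, ⌊√D⌋ = 17
descent: ρ → (8,3,-9)  [lands on river]
river: ρ → (-9,15,2)
river: ρ → (2,17,-1)
river: ρ → (-1,17,2)
river: ρ → (2,15,-9)
river: ρ → (-9,3,8)
river: ρ → (8,13,-4)
river: ρ → (-4,11,11)
river: ρ → (11,11,-4)
river: ρ → (-4,13,8)
ρ-cycle length = 10 (tail of 1 descent step not counted)

10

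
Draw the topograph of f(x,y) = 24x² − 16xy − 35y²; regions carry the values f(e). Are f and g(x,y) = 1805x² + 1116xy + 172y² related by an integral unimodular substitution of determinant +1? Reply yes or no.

D₁ = 3616, D₂ = 3616
river cycle of f (length 8): (-35, 16, 24), (24, 32, -27), (-27, 22, 29), (29, 36, -20), (-20, 44, 21), (21, 40, -24), (-24, 56, 5), (5, 54, -35)
river cycle of g (length 8): (5, 54, -35), (-35, 16, 24), (24, 32, -27), (-27, 22, 29), (29, 36, -20), (-20, 44, 21), (21, 40, -24), (-24, 56, 5)
cycles coincide ⇒ equivalent

yes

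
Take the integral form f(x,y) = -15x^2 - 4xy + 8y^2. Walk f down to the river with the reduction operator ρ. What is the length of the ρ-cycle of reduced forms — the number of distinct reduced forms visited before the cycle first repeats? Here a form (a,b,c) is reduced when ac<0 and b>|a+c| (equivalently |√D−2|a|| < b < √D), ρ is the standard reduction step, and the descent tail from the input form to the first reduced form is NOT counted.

D = 496, ⌊√D⌋ = 22
descent: ρ → (8,20,-3)  [lands on river]
river: ρ → (-3,22,1)
river: ρ → (1,22,-3)
river: ρ → (-3,20,8)
river: ρ → (8,12,-11)
river: ρ → (-11,10,9)
river: ρ → (9,8,-12)
river: ρ → (-12,16,5)
river: ρ → (5,14,-15)
river: ρ → (-15,16,4)
river: ρ → (4,16,-15)
river: ρ → (-15,14,5)
river: ρ → (5,16,-12)
river: ρ → (-12,8,9)
river: ρ → (9,10,-11)
river: ρ → (-11,12,8)
ρ-cycle length = 16 (tail of 1 descent step not counted)

16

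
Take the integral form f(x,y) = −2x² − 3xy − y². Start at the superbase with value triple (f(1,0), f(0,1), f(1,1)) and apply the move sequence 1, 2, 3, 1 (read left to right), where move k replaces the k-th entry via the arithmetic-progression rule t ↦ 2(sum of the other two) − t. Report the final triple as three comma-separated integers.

start (-2,-1,-6) = (f(1,0),f(0,1),f(1,1))
replace slot 1: 2·((-1)+(-6)) − (-2) = -12 → (-12,-1,-6)
replace slot 2: 2·((-12)+(-6)) − (-1) = -35 → (-12,-35,-6)
replace slot 3: 2·((-12)+(-35)) − (-6) = -88 → (-12,-35,-88)
replace slot 1: 2·((-35)+(-88)) − (-12) = -234 → (-234,-35,-88)

-234,-35,-88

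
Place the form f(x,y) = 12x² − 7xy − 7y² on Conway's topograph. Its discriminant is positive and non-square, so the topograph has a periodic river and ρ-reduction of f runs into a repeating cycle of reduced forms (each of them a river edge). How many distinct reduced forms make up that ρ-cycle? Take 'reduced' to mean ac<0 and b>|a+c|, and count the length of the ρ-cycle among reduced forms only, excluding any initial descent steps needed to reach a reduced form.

D = 385, ⌊√D⌋ = 19
descent: ρ → (-7,7,12)  [lands on river]
river: ρ → (12,17,-2)
river: ρ → (-2,19,3)
river: ρ → (3,17,-8)
river: ρ → (-8,15,5)
river: ρ → (5,15,-8)
river: ρ → (-8,17,3)
river: ρ → (3,19,-2)
river: ρ → (-2,17,12)
river: ρ → (12,7,-7)
ρ-cycle length = 10 (tail of 1 descent step not counted)

10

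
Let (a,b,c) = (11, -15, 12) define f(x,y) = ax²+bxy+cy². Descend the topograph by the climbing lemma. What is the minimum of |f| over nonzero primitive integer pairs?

translate: b→7 (≡-15 mod 22), so (11,-15,12)→(11,7,8)
flip: (11,7,8)→(8,-7,11)
reduced (well bottom): (8,-7,11) with a≤c, −a<b≤a
well minimum = a = 8

8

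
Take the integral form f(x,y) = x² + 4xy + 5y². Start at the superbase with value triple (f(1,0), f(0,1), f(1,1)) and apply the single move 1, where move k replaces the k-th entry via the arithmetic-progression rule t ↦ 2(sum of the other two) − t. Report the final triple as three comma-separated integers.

start (1,5,10) = (f(1,0),f(0,1),f(1,1))
replace slot 1: 2·(5+10) − 1 = 29 → (29,5,10)

29,5,10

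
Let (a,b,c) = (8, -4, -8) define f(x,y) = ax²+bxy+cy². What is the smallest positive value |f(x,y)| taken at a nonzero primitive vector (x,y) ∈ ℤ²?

descent: ρ → (-8,4,8)  [lands on river]
river: ρ → (8,12,-4)
river: ρ → (-4,12,8)
river: ρ → (8,4,-8)
river: ρ → (-8,12,4)
river: ρ → (4,12,-8)
closes: descent 1, river 6
min |a| on river = 4

4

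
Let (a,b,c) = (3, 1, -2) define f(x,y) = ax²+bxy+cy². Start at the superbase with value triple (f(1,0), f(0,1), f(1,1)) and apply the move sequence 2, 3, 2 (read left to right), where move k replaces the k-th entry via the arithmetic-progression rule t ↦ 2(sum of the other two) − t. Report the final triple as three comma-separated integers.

start (3,-2,2) = (f(1,0),f(0,1),f(1,1))
replace slot 2: 2·(3+2) − (-2) = 12 → (3,12,2)
replace slot 3: 2·(3+12) − 2 = 28 → (3,12,28)
replace slot 2: 2·(3+28) − 12 = 50 → (3,50,28)

3,50,28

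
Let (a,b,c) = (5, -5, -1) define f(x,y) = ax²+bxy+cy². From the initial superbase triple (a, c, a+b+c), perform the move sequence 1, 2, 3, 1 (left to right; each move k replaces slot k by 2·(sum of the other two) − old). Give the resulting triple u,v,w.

start (5,-1,-1) = (f(1,0),f(0,1),f(1,1))
replace slot 1: 2·((-1)+(-1)) − 5 = -9 → (-9,-1,-1)
replace slot 2: 2·((-9)+(-1)) − (-1) = -19 → (-9,-19,-1)
replace slot 3: 2·((-9)+(-19)) − (-1) = -55 → (-9,-19,-55)
replace slot 1: 2·((-19)+(-55)) − (-9) = -139 → (-139,-19,-55)

-139,-19,-55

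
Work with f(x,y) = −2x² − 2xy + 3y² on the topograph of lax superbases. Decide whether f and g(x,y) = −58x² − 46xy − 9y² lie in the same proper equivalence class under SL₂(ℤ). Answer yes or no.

D₁ = 28, D₂ = 28
river cycle of f (length 4): (3, 2, -2), (-2, 2, 3), (3, 4, -1), (-1, 4, 3)
river cycle of g (length 4): (-1, 4, 3), (3, 2, -2), (-2, 2, 3), (3, 4, -1)
cycles coincide ⇒ equivalent

yes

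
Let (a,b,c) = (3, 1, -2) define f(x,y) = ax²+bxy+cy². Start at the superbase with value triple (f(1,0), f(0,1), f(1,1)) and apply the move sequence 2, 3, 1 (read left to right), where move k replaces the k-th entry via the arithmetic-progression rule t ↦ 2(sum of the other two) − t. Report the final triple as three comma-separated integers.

start (3,-2,2) = (f(1,0),f(0,1),f(1,1))
replace slot 2: 2·(3+2) − (-2) = 12 → (3,12,2)
replace slot 3: 2·(3+12) − 2 = 28 → (3,12,28)
replace slot 1: 2·(12+28) − 3 = 77 → (77,12,28)

77,12,28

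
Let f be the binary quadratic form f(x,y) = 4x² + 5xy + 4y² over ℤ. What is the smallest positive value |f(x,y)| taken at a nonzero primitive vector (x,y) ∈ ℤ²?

translate: b→-3 (≡5 mod 8), so (4,5,4)→(4,-3,3)
flip: (4,-3,3)→(3,3,4)
reduced (well bottom): (3,3,4) with a≤c, −a<b≤a
well minimum = a = 3

3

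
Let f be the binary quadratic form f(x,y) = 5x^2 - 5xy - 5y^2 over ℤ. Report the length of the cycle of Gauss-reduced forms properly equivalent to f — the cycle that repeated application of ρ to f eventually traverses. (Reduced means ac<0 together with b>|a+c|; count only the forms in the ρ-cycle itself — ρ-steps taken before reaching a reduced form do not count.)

D = 125, ⌊√D⌋ = 11
descent: ρ → (-5,5,5)  [lands on river]
river: ρ → (5,5,-5)
ρ-cycle length = 2 (tail of 1 descent step not counted)

2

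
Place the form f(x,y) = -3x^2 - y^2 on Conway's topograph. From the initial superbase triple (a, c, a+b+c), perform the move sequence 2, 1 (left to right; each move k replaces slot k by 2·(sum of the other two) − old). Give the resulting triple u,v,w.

start (-3,-1,-4) = (f(1,0),f(0,1),f(1,1))
replace slot 2: 2·((-3)+(-4)) − (-1) = -13 → (-3,-13,-4)
replace slot 1: 2·((-13)+(-4)) − (-3) = -31 → (-31,-13,-4)

-31,-13,-4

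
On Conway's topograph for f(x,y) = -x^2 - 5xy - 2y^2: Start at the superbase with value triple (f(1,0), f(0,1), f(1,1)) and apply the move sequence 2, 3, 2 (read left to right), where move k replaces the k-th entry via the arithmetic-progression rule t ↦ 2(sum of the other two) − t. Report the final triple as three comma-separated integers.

start (-1,-2,-8) = (f(1,0),f(0,1),f(1,1))
replace slot 2: 2·((-1)+(-8)) − (-2) = -16 → (-1,-16,-8)
replace slot 3: 2·((-1)+(-16)) − (-8) = -26 → (-1,-16,-26)
replace slot 2: 2·((-1)+(-26)) − (-16) = -38 → (-1,-38,-26)

-1,-38,-26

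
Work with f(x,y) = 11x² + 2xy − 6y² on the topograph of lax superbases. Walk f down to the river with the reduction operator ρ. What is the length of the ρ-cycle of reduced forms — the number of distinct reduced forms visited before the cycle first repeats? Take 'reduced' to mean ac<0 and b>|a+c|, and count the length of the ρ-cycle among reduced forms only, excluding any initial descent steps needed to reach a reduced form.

D = 268, ⌊√D⌋ = 16
descent: ρ → (-6,10,7)  [lands on river]
river: ρ → (7,4,-9)
river: ρ → (-9,14,2)
river: ρ → (2,14,-9)
river: ρ → (-9,4,7)
river: ρ → (7,10,-6)
river: ρ → (-6,14,3)
river: ρ → (3,16,-1)
river: ρ → (-1,16,3)
river: ρ → (3,14,-6)
ρ-cycle length = 10 (tail of 1 descent step not counted)

10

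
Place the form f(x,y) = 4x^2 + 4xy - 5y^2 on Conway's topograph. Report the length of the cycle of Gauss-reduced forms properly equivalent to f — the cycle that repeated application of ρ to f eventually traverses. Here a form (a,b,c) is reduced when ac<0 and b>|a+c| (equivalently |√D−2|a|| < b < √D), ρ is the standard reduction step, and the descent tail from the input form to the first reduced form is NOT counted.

D = 96, ⌊√D⌋ = 9
river: ρ → (-5,6,3)
river: ρ → (3,6,-5)
river: ρ → (-5,4,4)
river: ρ → (4,4,-5)
ρ-cycle length = 4 (tail of 0 descent steps not counted)

4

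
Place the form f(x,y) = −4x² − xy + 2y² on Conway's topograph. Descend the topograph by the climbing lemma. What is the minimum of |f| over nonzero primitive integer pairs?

descent: ρ → (2,5,-1)  [lands on river]
river: ρ → (-1,5,2)
river: ρ → (2,3,-3)
river: ρ → (-3,3,2)
closes: descent 1, river 4
min |a| on river = 1

1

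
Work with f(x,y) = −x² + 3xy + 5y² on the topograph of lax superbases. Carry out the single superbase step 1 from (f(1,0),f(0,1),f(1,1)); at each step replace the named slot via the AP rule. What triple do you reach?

start (-1,5,7) = (f(1,0),f(0,1),f(1,1))
replace slot 1: 2·(5+7) − (-1) = 25 → (25,5,7)

25,5,7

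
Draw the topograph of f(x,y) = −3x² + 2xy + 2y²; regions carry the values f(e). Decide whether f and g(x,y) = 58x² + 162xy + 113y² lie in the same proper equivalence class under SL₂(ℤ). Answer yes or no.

D₁ = 28, D₂ = 28
river cycle of f (length 4): (2, 2, -3), (-3, 4, 1), (1, 4, -3), (-3, 2, 2)
river cycle of g (length 4): (1, 4, -3), (-3, 2, 2), (2, 2, -3), (-3, 4, 1)
cycles coincide ⇒ equivalent

yes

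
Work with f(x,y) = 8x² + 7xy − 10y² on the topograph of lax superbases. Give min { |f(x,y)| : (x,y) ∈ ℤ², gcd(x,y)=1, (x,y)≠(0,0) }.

river: ρ → (-10,13,5)
river: ρ → (5,17,-4)
river: ρ → (-4,15,9)
river: ρ → (9,3,-10)
river: ρ → (-10,17,2)
river: ρ → (2,19,-1)
river: ρ → (-1,19,2)
river: ρ → (2,17,-10)
river: ρ → (-10,3,9)
river: ρ → (9,15,-4)
river: ρ → (-4,17,5)
river: ρ → (5,13,-10)
river: ρ → (-10,7,8)
river: ρ → (8,9,-9)
river: ρ → (-9,9,8)
river: ρ → (8,7,-10)
closes: descent 0, river 16
min |a| on river = 1

1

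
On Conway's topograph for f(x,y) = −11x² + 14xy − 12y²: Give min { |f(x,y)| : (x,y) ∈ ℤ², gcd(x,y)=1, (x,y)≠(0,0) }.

translate: b→8 (≡-14 mod 22), so (11,-14,12)→(11,8,9)
flip: (11,8,9)→(9,-8,11)
reduced (well bottom): (9,-8,11) with a≤c, −a<b≤a
well minimum |f| = |-9| = 9 (negative-definite)

9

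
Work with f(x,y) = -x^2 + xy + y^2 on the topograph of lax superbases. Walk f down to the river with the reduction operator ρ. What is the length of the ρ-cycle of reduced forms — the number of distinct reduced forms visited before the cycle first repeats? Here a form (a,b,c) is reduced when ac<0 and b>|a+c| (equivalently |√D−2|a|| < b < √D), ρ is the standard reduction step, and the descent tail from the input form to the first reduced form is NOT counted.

D = 5, ⌊√D⌋ = 2
river: ρ → (1,1,-1)
river: ρ → (-1,1,1)
ρ-cycle length = 2 (tail of 0 descent steps not counted)

2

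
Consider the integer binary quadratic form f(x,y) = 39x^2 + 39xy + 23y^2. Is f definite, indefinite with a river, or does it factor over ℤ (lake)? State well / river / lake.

D = b²−4ac = 39² − 4·39·23 = -2067
D < 0 ⇒ definite ⇒ every region one sign ⇒ single well

well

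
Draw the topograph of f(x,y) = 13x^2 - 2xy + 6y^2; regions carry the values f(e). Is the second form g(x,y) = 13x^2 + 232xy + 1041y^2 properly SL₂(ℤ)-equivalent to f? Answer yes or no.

D₁ = -308, D₂ = -308
f: flip: (13,-2,6)→(6,2,13)
f: reduced (well bottom): (6,2,13) with a≤c, −a<b≤a
g: translate: b→-2 (≡232 mod 26), so (13,232,1041)→(13,-2,6)
g: flip: (13,-2,6)→(6,2,13)
g: reduced (well bottom): (6,2,13) with a≤c, −a<b≤a
reduced forms (6, 2, 13) vs (6, 2, 13) ⇒ equivalent

yes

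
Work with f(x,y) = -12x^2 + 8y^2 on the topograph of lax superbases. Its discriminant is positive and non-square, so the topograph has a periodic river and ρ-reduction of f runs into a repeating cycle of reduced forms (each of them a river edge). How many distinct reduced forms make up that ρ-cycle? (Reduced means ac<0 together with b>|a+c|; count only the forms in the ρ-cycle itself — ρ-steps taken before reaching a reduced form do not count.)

D = 384, ⌊√D⌋ = 19
descent: ρ → (8,16,-4)  [lands on river]
river: ρ → (-4,16,8)
ρ-cycle length = 2 (tail of 1 descent step not counted)

2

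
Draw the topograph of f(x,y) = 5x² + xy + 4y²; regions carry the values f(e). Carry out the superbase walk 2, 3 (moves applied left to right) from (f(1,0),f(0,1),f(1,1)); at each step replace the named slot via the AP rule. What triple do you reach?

start (5,4,10) = (f(1,0),f(0,1),f(1,1))
replace slot 2: 2·(5+10) − 4 = 26 → (5,26,10)
replace slot 3: 2·(5+26) − 10 = 52 → (5,26,52)

5,26,52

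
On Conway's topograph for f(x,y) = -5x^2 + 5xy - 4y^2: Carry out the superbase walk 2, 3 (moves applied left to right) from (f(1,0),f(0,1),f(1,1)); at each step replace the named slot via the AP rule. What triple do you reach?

start (-5,-4,-4) = (f(1,0),f(0,1),f(1,1))
replace slot 2: 2·((-5)+(-4)) − (-4) = -14 → (-5,-14,-4)
replace slot 3: 2·((-5)+(-14)) − (-4) = -34 → (-5,-14,-34)

-5,-14,-34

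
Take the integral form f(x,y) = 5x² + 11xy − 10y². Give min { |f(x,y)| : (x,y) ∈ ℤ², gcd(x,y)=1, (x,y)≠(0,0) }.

river: ρ → (-10,9,6)
river: ρ → (6,15,-4)
river: ρ → (-4,17,2)
river: ρ → (2,15,-12)
river: ρ → (-12,9,5)
river: ρ → (5,11,-10)
closes: descent 0, river 6
min |a| on river = 2

2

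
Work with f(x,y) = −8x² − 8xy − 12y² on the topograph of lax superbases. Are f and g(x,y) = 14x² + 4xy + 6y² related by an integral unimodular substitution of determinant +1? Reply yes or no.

D₁ = -320, D₂ = -320
f is negative-definite; reduce −f:
−f: reduced (well bottom): (8,8,12) with a≤c, −a<b≤a
flip sign back: reduced form of f is (-8,-8,-12)
g: flip: (14,4,6)→(6,-4,14)
g: reduced (well bottom): (6,-4,14) with a≤c, −a<b≤a
reduced forms (-8, -8, -12) vs (6, -4, 14) ⇒ inequivalent

no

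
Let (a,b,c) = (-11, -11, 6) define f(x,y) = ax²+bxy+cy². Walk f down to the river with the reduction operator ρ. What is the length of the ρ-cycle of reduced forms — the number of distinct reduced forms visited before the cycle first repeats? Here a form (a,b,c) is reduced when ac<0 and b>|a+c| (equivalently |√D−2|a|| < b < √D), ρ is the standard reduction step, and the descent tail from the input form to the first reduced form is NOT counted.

D = 385, ⌊√D⌋ = 19
descent: ρ → (6,11,-11)  [lands on river]
river: ρ → (-11,11,6)
river: ρ → (6,13,-9)
river: ρ → (-9,5,10)
river: ρ → (10,15,-4)
river: ρ → (-4,17,6)
river: ρ → (6,19,-1)
river: ρ → (-1,19,6)
river: ρ → (6,17,-4)
river: ρ → (-4,15,10)
river: ρ → (10,5,-9)
river: ρ → (-9,13,6)
ρ-cycle length = 12 (tail of 1 descent step not counted)

12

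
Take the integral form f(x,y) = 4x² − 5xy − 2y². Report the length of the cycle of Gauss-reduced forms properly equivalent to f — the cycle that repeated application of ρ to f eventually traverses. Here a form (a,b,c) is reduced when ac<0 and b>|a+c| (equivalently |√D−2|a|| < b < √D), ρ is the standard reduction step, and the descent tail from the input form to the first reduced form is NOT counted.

D = 57, ⌊√D⌋ = 7
descent: ρ → (-2,5,4)  [lands on river]
river: ρ → (4,3,-3)
river: ρ → (-3,3,4)
river: ρ → (4,5,-2)
river: ρ → (-2,7,1)
river: ρ → (1,7,-2)
ρ-cycle length = 6 (tail of 1 descent step not counted)

6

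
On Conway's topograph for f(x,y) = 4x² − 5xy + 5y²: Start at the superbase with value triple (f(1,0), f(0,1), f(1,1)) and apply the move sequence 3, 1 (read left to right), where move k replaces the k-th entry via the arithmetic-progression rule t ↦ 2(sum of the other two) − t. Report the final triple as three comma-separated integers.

start (4,5,4) = (f(1,0),f(0,1),f(1,1))
replace slot 3: 2·(4+5) − 4 = 14 → (4,5,14)
replace slot 1: 2·(5+14) − 4 = 34 → (34,5,14)

34,5,14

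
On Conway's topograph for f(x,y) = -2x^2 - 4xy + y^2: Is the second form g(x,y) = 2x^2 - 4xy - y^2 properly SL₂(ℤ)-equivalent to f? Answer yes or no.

D₁ = 24, D₂ = 24
river cycle of f (length 2): (1, 4, -2), (-2, 4, 1)
river cycle of g (length 2): (-1, 4, 2), (2, 4, -1)
cycles differ ⇒ inequivalent

no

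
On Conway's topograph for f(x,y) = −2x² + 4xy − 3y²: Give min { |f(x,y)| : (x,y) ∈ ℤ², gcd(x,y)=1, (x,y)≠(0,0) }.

translate: b→0 (≡-4 mod 4), so (2,-4,3)→(2,0,1)
flip: (2,0,1)→(1,0,2)
reduced (well bottom): (1,0,2) with a≤c, −a<b≤a
well minimum |f| = |-1| = 1 (negative-definite)

1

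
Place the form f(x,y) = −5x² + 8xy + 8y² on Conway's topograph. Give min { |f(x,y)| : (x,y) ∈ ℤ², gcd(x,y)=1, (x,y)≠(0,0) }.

river: ρ → (8,8,-5)
river: ρ → (-5,12,4)
river: ρ → (4,12,-5)
river: ρ → (-5,8,8)
closes: descent 0, river 4
min |a| on river = 4

4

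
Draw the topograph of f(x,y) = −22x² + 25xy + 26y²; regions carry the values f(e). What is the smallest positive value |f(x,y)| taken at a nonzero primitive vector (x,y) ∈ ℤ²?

river: ρ → (26,27,-21)
river: ρ → (-21,15,32)
river: ρ → (32,49,-4)
river: ρ → (-4,47,44)
river: ρ → (44,41,-7)
river: ρ → (-7,43,38)
river: ρ → (38,33,-12)
river: ρ → (-12,39,29)
river: ρ → (29,19,-22)
river: ρ → (-22,25,26)
closes: descent 0, river 10
min |a| on river = 4

4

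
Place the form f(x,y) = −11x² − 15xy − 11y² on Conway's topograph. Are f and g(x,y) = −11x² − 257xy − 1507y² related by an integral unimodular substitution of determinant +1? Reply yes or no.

D₁ = -259, D₂ = -259
f is negative-definite; reduce −f:
−f: translate: b→-7 (≡15 mod 22), so (11,15,11)→(11,-7,7)
−f: flip: (11,-7,7)→(7,7,11)
−f: reduced (well bottom): (7,7,11) with a≤c, −a<b≤a
flip sign back: reduced form of f is (-7,-7,-11)
g is negative-definite; reduce −g:
−g: translate: b→-7 (≡257 mod 22), so (11,257,1507)→(11,-7,7)
−g: flip: (11,-7,7)→(7,7,11)
−g: reduced (well bottom): (7,7,11) with a≤c, −a<b≤a
flip sign back: reduced form of g is (-7,-7,-11)
reduced forms (-7, -7, -11) vs (-7, -7, -11) ⇒ equivalent

yes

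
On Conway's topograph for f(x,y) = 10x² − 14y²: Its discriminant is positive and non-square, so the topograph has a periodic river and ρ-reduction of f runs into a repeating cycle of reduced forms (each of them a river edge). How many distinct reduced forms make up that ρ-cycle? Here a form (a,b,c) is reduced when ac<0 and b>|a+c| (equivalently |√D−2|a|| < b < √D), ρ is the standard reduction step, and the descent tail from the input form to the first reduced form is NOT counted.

D = 560, ⌊√D⌋ = 23
descent: ρ → (-14,0,10)
descent: ρ → (10,20,-4)  [lands on river]
river: ρ → (-4,20,10)
ρ-cycle length = 2 (tail of 2 descent steps not counted)

2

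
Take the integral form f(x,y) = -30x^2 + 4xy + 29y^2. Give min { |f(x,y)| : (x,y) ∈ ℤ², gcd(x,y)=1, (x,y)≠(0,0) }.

river: ρ → (29,54,-5)
river: ρ → (-5,56,18)
river: ρ → (18,52,-11)
river: ρ → (-11,58,3)
river: ρ → (3,56,-30)
river: ρ → (-30,4,29)
closes: descent 0, river 6
min |a| on river = 3

3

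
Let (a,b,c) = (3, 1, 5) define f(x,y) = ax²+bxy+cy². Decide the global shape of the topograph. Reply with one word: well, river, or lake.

D = b²−4ac = 1² − 4·3·5 = -59
D < 0 ⇒ definite ⇒ every region one sign ⇒ single well

well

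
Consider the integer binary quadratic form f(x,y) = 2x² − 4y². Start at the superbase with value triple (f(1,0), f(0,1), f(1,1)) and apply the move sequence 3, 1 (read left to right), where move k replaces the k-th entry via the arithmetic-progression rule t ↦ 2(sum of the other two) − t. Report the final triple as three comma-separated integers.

start (2,-4,-2) = (f(1,0),f(0,1),f(1,1))
replace slot 3: 2·(2+(-4)) − (-2) = -2 → (2,-4,-2)
replace slot 1: 2·((-4)+(-2)) − 2 = -14 → (-14,-4,-2)

-14,-4,-2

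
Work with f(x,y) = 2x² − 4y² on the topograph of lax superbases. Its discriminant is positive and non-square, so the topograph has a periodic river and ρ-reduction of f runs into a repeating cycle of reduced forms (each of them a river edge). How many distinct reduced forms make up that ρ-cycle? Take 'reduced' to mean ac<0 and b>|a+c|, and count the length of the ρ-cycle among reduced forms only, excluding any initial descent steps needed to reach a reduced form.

D = 32, ⌊√D⌋ = 5
descent: ρ → (-4,0,2)
descent: ρ → (2,4,-2)  [lands on river]
river: ρ → (-2,4,2)
ρ-cycle length = 2 (tail of 2 descent steps not counted)

2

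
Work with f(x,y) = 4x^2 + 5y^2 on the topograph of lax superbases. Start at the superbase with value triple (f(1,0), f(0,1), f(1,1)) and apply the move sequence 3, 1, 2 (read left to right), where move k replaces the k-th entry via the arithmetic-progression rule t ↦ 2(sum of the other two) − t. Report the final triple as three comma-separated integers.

start (4,5,9) = (f(1,0),f(0,1),f(1,1))
replace slot 3: 2·(4+5) − 9 = 9 → (4,5,9)
replace slot 1: 2·(5+9) − 4 = 24 → (24,5,9)
replace slot 2: 2·(24+9) − 5 = 61 → (24,61,9)

24,61,9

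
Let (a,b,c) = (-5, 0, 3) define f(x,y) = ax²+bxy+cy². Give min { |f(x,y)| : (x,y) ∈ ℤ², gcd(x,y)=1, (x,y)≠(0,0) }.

descent: ρ → (3,6,-2)  [lands on river]
river: ρ → (-2,6,3)
closes: descent 1, river 2
min |a| on river = 2

2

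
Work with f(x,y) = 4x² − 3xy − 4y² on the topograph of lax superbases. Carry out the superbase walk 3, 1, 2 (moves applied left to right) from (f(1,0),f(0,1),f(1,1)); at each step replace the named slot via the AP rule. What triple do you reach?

start (4,-4,-3) = (f(1,0),f(0,1),f(1,1))
replace slot 3: 2·(4+(-4)) − (-3) = 3 → (4,-4,3)
replace slot 1: 2·((-4)+3) − 4 = -6 → (-6,-4,3)
replace slot 2: 2·((-6)+3) − (-4) = -2 → (-6,-2,3)

-6,-2,3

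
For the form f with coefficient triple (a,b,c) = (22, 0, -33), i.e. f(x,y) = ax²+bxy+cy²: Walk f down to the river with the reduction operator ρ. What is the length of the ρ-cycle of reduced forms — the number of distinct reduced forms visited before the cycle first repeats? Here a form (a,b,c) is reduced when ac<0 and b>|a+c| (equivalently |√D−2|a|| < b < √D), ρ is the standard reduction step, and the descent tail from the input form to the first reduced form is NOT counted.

D = 2904, ⌊√D⌋ = 53
descent: ρ → (-33,0,22)
descent: ρ → (22,44,-11)  [lands on river]
river: ρ → (-11,44,22)
ρ-cycle length = 2 (tail of 2 descent steps not counted)

2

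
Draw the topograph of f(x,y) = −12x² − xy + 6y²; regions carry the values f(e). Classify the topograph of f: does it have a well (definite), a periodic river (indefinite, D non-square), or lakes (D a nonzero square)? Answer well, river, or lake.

D = b²−4ac = (-1)² − 4·(-12)·6 = 289
D = 17² is a perfect square ⇒ form factors over ℤ ⇒ lakes

lake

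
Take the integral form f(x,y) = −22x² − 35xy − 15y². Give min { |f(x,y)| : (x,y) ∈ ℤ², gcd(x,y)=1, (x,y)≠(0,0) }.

translate: b→-9 (≡35 mod 44), so (22,35,15)→(22,-9,2)
flip: (22,-9,2)→(2,9,22)
translate: b→1 (≡9 mod 4), so (2,9,22)→(2,1,12)
reduced (well bottom): (2,1,12) with a≤c, −a<b≤a
well minimum |f| = |-2| = 2 (negative-definite)

2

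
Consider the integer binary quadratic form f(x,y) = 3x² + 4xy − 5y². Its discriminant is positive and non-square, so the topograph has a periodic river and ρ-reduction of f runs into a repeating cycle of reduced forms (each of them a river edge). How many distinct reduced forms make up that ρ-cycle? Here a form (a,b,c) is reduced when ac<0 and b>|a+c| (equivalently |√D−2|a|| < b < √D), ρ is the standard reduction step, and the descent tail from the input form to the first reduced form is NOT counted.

D = 76, ⌊√D⌋ = 8
river: ρ → (-5,6,2)
river: ρ → (2,6,-5)
river: ρ → (-5,4,3)
river: ρ → (3,8,-1)
river: ρ → (-1,8,3)
river: ρ → (3,4,-5)
ρ-cycle length = 6 (tail of 0 descent steps not counted)

6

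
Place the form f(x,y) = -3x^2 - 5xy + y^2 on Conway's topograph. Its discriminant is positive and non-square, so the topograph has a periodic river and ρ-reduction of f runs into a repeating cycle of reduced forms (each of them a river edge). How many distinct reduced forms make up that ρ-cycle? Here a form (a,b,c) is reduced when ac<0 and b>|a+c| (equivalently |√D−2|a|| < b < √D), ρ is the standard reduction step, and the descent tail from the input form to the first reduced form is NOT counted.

D = 37, ⌊√D⌋ = 6
descent: ρ → (1,5,-3)  [lands on river]
river: ρ → (-3,1,3)
river: ρ → (3,5,-1)
river: ρ → (-1,5,3)
river: ρ → (3,1,-3)
river: ρ → (-3,5,1)
ρ-cycle length = 6 (tail of 1 descent step not counted)

6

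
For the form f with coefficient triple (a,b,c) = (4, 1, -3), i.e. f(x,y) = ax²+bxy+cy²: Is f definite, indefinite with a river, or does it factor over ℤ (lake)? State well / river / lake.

D = b²−4ac = 1² − 4·4·(-3) = 49
D = 7² is a perfect square ⇒ form factors over ℤ ⇒ lakes

lake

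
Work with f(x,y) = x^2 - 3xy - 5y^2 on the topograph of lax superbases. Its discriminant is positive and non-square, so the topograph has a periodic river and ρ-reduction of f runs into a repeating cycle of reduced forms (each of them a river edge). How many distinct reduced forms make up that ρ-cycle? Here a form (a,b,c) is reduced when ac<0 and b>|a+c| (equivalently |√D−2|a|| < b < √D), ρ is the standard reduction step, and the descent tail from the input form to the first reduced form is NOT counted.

D = 29, ⌊√D⌋ = 5
descent: ρ → (-5,3,1)
descent: ρ → (1,5,-1)  [lands on river]
river: ρ → (-1,5,1)
ρ-cycle length = 2 (tail of 2 descent steps not counted)

2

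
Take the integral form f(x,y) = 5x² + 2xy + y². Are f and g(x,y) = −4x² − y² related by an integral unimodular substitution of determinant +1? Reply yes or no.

D₁ = -16, D₂ = -16
f: flip: (5,2,1)→(1,-2,5)
f: translate: b→0 (≡-2 mod 2), so (1,-2,5)→(1,0,4)
f: reduced (well bottom): (1,0,4) with a≤c, −a<b≤a
g is negative-definite; reduce −g:
−g: flip: (4,0,1)→(1,0,4)
−g: reduced (well bottom): (1,0,4) with a≤c, −a<b≤a
flip sign back: reduced form of g is (-1,0,-4)
reduced forms (1, 0, 4) vs (-1, 0, -4) ⇒ inequivalent

no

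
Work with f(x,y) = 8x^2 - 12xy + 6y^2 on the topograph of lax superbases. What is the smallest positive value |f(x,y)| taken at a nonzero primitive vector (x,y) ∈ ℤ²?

translate: b→4 (≡-12 mod 16), so (8,-12,6)→(8,4,2)
flip: (8,4,2)→(2,-4,8)
translate: b→0 (≡-4 mod 4), so (2,-4,8)→(2,0,6)
reduced (well bottom): (2,0,6) with a≤c, −a<b≤a
well minimum = a = 2

2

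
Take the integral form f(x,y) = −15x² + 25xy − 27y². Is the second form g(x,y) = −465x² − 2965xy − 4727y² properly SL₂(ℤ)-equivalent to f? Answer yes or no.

D₁ = -995, D₂ = -995
f is negative-definite; reduce −f:
−f: translate: b→5 (≡-25 mod 30), so (15,-25,27)→(15,5,17)
−f: reduced (well bottom): (15,5,17) with a≤c, −a<b≤a
flip sign back: reduced form of f is (-15,-5,-17)
g is negative-definite; reduce −g:
−g: translate: b→175 (≡2965 mod 930), so (465,2965,4727)→(465,175,17)
−g: flip: (465,175,17)→(17,-175,465)
−g: translate: b→-5 (≡-175 mod 34), so (17,-175,465)→(17,-5,15)
−g: flip: (17,-5,15)→(15,5,17)
−g: reduced (well bottom): (15,5,17) with a≤c, −a<b≤a
flip sign back: reduced form of g is (-15,-5,-17)
reduced forms (-15, -5, -17) vs (-15, -5, -17) ⇒ equivalent

yes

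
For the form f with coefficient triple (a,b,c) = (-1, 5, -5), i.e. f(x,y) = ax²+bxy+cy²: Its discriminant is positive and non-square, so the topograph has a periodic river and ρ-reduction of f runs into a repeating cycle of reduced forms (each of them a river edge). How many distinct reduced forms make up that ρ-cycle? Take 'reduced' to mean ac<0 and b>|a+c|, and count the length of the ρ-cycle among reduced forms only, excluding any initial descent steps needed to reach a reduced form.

D = 5, ⌊√D⌋ = 2
descent: ρ → (-5,5,-1)
descent: ρ → (-1,1,1)  [lands on river]
river: ρ → (1,1,-1)
ρ-cycle length = 2 (tail of 2 descent steps not counted)

2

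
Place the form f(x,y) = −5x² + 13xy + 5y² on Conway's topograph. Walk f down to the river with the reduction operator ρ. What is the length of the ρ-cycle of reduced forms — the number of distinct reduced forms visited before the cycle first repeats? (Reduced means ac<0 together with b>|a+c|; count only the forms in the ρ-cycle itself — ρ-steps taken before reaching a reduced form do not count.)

D = 269, ⌊√D⌋ = 16
river: ρ → (5,7,-11)
river: ρ → (-11,15,1)
river: ρ → (1,15,-11)
river: ρ → (-11,7,5)
river: ρ → (5,13,-5)
river: ρ → (-5,7,11)
river: ρ → (11,15,-1)
river: ρ → (-1,15,11)
river: ρ → (11,7,-5)
river: ρ → (-5,13,5)
ρ-cycle length = 10 (tail of 0 descent steps not counted)

10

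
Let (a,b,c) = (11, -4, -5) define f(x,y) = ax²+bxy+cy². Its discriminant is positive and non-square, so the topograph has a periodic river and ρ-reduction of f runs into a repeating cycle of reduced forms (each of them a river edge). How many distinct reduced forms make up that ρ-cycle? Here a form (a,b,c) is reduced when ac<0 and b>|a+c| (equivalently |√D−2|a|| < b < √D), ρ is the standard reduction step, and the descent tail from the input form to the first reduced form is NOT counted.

D = 236, ⌊√D⌋ = 15
descent: ρ → (-5,14,2)  [lands on river]
river: ρ → (2,14,-5)
river: ρ → (-5,6,10)
river: ρ → (10,14,-1)
river: ρ → (-1,14,10)
river: ρ → (10,6,-5)
ρ-cycle length = 6 (tail of 1 descent step not counted)

6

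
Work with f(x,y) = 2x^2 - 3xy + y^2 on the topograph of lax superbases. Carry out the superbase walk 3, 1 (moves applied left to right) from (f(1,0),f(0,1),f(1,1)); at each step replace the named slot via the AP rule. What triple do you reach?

start (2,1,0) = (f(1,0),f(0,1),f(1,1))
replace slot 3: 2·(2+1) − 0 = 6 → (2,1,6)
replace slot 1: 2·(1+6) − 2 = 12 → (12,1,6)

12,1,6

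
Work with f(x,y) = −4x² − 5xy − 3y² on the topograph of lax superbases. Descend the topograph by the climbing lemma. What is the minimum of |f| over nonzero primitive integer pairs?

translate: b→-3 (≡5 mod 8), so (4,5,3)→(4,-3,2)
flip: (4,-3,2)→(2,3,4)
translate: b→-1 (≡3 mod 4), so (2,3,4)→(2,-1,3)
reduced (well bottom): (2,-1,3) with a≤c, −a<b≤a
well minimum |f| = |-2| = 2 (negative-definite)

2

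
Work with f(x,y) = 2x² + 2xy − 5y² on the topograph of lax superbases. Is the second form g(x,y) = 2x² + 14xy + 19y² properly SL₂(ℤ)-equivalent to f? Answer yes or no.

D₁ = 44, D₂ = 44
river cycle of f (length 2): (2, 6, -1), (-1, 6, 2)
river cycle of g (length 2): (2, 6, -1), (-1, 6, 2)
cycles coincide ⇒ equivalent

yes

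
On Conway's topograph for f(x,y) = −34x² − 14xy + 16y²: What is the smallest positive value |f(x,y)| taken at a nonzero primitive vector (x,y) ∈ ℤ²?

descent: ρ → (16,46,-4)  [lands on river]
river: ρ → (-4,42,38)
river: ρ → (38,34,-8)
river: ρ → (-8,46,8)
river: ρ → (8,34,-38)
river: ρ → (-38,42,4)
river: ρ → (4,46,-16)
river: ρ → (-16,18,32)
river: ρ → (32,46,-2)
river: ρ → (-2,46,32)
river: ρ → (32,18,-16)
river: ρ → (-16,46,4)
river: ρ → (4,42,-38)
river: ρ → (-38,34,8)
river: ρ → (8,46,-8)
river: ρ → (-8,34,38)
river: ρ → (38,42,-4)
river: ρ → (-4,46,16)
river: ρ → (16,18,-32)
river: ρ → (-32,46,2)
river: ρ → (2,46,-32)
river: ρ → (-32,18,16)
closes: descent 1, river 22
min |a| on river = 2

2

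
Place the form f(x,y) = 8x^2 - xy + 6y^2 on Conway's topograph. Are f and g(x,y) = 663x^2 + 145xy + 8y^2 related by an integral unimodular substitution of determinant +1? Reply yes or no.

D₁ = -191, D₂ = -191
f: flip: (8,-1,6)→(6,1,8)
f: reduced (well bottom): (6,1,8) with a≤c, −a<b≤a
g: flip: (663,145,8)→(8,-145,663)
g: translate: b→-1 (≡-145 mod 16), so (8,-145,663)→(8,-1,6)
g: flip: (8,-1,6)→(6,1,8)
g: reduced (well bottom): (6,1,8) with a≤c, −a<b≤a
reduced forms (6, 1, 8) vs (6, 1, 8) ⇒ equivalent

yes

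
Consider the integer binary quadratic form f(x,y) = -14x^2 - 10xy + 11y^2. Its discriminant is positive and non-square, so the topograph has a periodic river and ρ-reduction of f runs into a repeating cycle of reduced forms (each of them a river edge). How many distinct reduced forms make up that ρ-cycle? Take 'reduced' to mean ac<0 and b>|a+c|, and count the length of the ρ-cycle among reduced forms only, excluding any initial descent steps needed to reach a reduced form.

D = 716, ⌊√D⌋ = 26
descent: ρ → (11,10,-14)  [lands on river]
river: ρ → (-14,18,7)
river: ρ → (7,24,-5)
river: ρ → (-5,26,2)
river: ρ → (2,26,-5)
river: ρ → (-5,24,7)
river: ρ → (7,18,-14)
river: ρ → (-14,10,11)
river: ρ → (11,12,-13)
river: ρ → (-13,14,10)
river: ρ → (10,26,-1)
river: ρ → (-1,26,10)
river: ρ → (10,14,-13)
river: ρ → (-13,12,11)
ρ-cycle length = 14 (tail of 1 descent step not counted)

14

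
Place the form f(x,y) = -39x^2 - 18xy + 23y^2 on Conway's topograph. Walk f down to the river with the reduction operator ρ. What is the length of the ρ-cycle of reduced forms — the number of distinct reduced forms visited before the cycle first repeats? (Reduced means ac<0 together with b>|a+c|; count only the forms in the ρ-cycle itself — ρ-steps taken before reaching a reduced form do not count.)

D = 3912, ⌊√D⌋ = 62
descent: ρ → (23,18,-39)  [lands on river]
river: ρ → (-39,60,2)
river: ρ → (2,60,-39)
river: ρ → (-39,18,23)
river: ρ → (23,28,-34)
river: ρ → (-34,40,17)
river: ρ → (17,62,-1)
river: ρ → (-1,62,17)
river: ρ → (17,40,-34)
river: ρ → (-34,28,23)
ρ-cycle length = 10 (tail of 1 descent step not counted)

10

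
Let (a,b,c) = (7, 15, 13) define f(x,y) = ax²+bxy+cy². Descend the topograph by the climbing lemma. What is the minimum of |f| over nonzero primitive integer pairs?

translate: b→1 (≡15 mod 14), so (7,15,13)→(7,1,5)
flip: (7,1,5)→(5,-1,7)
reduced (well bottom): (5,-1,7) with a≤c, −a<b≤a
well minimum = a = 5

5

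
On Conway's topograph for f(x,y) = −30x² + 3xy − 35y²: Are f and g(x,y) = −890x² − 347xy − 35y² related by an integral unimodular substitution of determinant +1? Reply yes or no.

D₁ = -4191, D₂ = -4191
f is negative-definite; reduce −f:
−f: reduced (well bottom): (30,-3,35) with a≤c, −a<b≤a
flip sign back: reduced form of f is (-30,3,-35)
g is negative-definite; reduce −g:
−g: flip: (890,347,35)→(35,-347,890)
−g: translate: b→3 (≡-347 mod 70), so (35,-347,890)→(35,3,30)
−g: flip: (35,3,30)→(30,-3,35)
−g: reduced (well bottom): (30,-3,35) with a≤c, −a<b≤a
flip sign back: reduced form of g is (-30,3,-35)
reduced forms (-30, 3, -35) vs (-30, 3, -35) ⇒ equivalent

yes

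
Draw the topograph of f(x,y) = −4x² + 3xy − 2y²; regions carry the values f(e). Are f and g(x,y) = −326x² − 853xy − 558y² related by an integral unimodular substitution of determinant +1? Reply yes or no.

D₁ = -23, D₂ = -23
f is negative-definite; reduce −f:
−f: flip: (4,-3,2)→(2,3,4)
−f: translate: b→-1 (≡3 mod 4), so (2,3,4)→(2,-1,3)
−f: reduced (well bottom): (2,-1,3) with a≤c, −a<b≤a
flip sign back: reduced form of f is (-2,1,-3)
g is negative-definite; reduce −g:
−g: translate: b→201 (≡853 mod 652), so (326,853,558)→(326,201,31)
−g: flip: (326,201,31)→(31,-201,326)
−g: translate: b→-15 (≡-201 mod 62), so (31,-201,326)→(31,-15,2)
−g: flip: (31,-15,2)→(2,15,31)
−g: translate: b→-1 (≡15 mod 4), so (2,15,31)→(2,-1,3)
−g: reduced (well bottom): (2,-1,3) with a≤c, −a<b≤a
flip sign back: reduced form of g is (-2,1,-3)
reduced forms (-2, 1, -3) vs (-2, 1, -3) ⇒ equivalent

yes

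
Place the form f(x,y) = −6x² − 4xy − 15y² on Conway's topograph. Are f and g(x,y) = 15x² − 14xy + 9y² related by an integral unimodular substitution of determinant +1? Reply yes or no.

D₁ = -344, D₂ = -344
f is negative-definite; reduce −f:
−f: reduced (well bottom): (6,4,15) with a≤c, −a<b≤a
flip sign back: reduced form of f is (-6,-4,-15)
g: flip: (15,-14,9)→(9,14,15)
g: translate: b→-4 (≡14 mod 18), so (9,14,15)→(9,-4,10)
g: reduced (well bottom): (9,-4,10) with a≤c, −a<b≤a
reduced forms (-6, -4, -15) vs (9, -4, 10) ⇒ inequivalent

no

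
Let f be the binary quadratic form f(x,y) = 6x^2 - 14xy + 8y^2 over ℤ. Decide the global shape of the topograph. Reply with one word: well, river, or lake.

D = b²−4ac = (-14)² − 4·6·8 = 4
D = 2² is a perfect square ⇒ form factors over ℤ ⇒ lakes

lake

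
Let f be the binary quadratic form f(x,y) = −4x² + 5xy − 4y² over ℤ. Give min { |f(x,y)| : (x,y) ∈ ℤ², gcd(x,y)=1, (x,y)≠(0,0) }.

translate: b→3 (≡-5 mod 8), so (4,-5,4)→(4,3,3)
flip: (4,3,3)→(3,-3,4)
translate: b→3 (≡-3 mod 6), so (3,-3,4)→(3,3,4)
reduced (well bottom): (3,3,4) with a≤c, −a<b≤a
well minimum |f| = |-3| = 3 (negative-definite)

3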